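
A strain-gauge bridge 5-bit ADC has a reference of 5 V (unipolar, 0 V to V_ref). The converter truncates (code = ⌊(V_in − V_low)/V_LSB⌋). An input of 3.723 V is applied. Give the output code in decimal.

With 32 levels over 5 V, one step is 156.250 mV.
(V_in − V_low)/LSB = (3.723 − 0) / 0.15625 = 23.827.
⌊·⌋(23.827) = 23.

code 23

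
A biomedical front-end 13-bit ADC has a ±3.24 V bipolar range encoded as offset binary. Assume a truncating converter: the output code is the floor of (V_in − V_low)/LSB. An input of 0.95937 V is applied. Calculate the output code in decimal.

With 8192 levels over 6.48 V, one step is 0.791 mV.
Input sits at 5308.833 steps above V_low.
⌊·⌋(5308.833) = 5308.

code 5308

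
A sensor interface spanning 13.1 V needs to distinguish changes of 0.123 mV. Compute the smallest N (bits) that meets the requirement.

17 bits

Number of steps required ≥ 13.1 V / 0.123 mV = 106504.07.
Need 2^N ≥ 106504.07; 2^16 = 65536, 2^17 = 131072.
Minimum N = 17.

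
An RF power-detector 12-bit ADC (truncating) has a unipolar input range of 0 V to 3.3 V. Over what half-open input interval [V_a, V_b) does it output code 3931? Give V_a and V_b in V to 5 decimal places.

LSB = 3.3/2^12 = 0.806 mV.
V_a = V_low + 3931·LSB = 3.16707 V; V_b = V_low + 3932·LSB = 3.16787 V.

[3.16707 V, 3.16787 V)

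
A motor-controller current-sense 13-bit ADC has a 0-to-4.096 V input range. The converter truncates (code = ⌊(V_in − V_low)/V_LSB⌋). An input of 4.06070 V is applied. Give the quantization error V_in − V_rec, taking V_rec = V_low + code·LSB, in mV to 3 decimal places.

LSB = 4.096/2^13 = 0.500 mV.
Scaled input = 8121.4000 LSBs, so code = 8121.
V_rec = 0 + 8121·0.0005 = 4.0605 V.
Error = 4.06070 − 4.0605 = 0.0002 V = 0.200 mV.

0.200 mV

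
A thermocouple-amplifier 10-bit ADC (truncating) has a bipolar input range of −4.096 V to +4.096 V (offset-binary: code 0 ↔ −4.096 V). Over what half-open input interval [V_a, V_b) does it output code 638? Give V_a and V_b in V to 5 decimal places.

[1.00800 V, 1.01600 V)

LSB = 8.192/2^10 = 8.000 mV.
V_a = V_low + 638·LSB = 1.008 V; V_b = V_low + 639·LSB = 1.016 V.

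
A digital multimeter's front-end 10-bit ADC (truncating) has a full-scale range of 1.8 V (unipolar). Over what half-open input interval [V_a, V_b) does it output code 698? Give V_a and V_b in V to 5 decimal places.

LSB = 1.8/2^10 = 1.758 mV.
V_a = V_low + 698·LSB = 1.22695 V; V_b = V_low + 699·LSB = 1.22871 V.

[1.22695 V, 1.22871 V)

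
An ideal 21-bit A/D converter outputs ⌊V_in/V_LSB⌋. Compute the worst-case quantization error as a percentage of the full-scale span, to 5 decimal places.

Truncating → worst-case error = 1 LSB = V_FS/2^21, so 100/2097152 = 4.76837e-05 % of full scale.

0.00005 %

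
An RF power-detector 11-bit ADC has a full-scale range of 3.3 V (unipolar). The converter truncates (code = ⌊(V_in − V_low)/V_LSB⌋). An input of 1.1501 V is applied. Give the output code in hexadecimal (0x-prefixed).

code 0x2C9 (decimal 713)

With 2048 levels over 3.3 V, one step is 1.611 mV.
Input sits at 713.759 steps above V_low.
So the output code is 713.
In hexadecimal (0x-prefixed): 0x2C9.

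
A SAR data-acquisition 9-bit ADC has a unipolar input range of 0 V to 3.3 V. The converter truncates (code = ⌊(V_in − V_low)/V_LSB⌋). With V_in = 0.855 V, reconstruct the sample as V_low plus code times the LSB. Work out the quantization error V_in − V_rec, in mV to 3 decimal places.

4.219 mV

One LSB is 3.3 V / 512 = 6.445 mV.
(V_in − V_low)/LSB = (0.855 − 0)/0.00644531 = 132.6545 → code 132 (floor).
Reconstructed: 0.85078125 V.
Difference: 0.00421875 V → 4.219 mV.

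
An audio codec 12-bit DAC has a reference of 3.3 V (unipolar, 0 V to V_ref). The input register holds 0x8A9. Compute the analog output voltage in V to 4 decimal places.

LSB = 3.3 V / 2^12 = 0.806 mV.
Code 0x8A9 = 2217 decimal.
V_out = 0 + 2217 × 0.000805664 V = 1.78616 V.

1.7862 V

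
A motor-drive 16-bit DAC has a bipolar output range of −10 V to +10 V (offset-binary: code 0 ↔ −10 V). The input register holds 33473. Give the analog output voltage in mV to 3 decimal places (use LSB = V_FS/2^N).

LSB = 20 V / 2^16 = 305.18 µV.
V_out = (−10) + 33473 × 0.000305176 V = 0.215149 V.
= 215.149 mV.

215.149 mV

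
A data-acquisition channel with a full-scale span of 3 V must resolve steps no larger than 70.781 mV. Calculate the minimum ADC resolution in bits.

Number of steps required ≥ 3 V / 70.781 mV = 42.38.
Need 2^N ≥ 42.38; 2^5 = 32, 2^6 = 64.
Minimum N = 6.

6 bits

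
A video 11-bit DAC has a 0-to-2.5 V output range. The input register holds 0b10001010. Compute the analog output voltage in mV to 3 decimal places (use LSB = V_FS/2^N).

168.457 mV

LSB = 2.5 V / 2^11 = 1.221 mV.
Code 0b10001010 = 138 decimal.
V_out = 0 + 138 × 0.0012207 V = 0.168457 V.
= 168.457 mV.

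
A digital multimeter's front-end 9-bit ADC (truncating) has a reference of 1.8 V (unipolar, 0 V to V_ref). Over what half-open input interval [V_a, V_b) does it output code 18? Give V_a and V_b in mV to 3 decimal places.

[63.281 mV, 66.797 mV)

LSB = 1.8/2^9 = 3.516 mV.
V_a = V_low + 18·LSB = 0.0632812 V; V_b = V_low + 19·LSB = 0.0667969 V.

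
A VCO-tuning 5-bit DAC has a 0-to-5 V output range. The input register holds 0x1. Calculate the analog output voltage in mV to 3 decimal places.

156.250 mV

LSB = 5 V / 2^5 = 156.250 mV.
Code 0x1 = 1 decimal.
V_out = 0 + 1 × 0.15625 V = 0.15625 V.
= 156.250 mV.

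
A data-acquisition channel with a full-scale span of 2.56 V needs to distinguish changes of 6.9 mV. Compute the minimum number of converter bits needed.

9 bits

Number of steps required ≥ 2.56 V / 6.9 mV = 371.01.
Need 2^N ≥ 371.01; 2^8 = 256, 2^9 = 512.
Minimum N = 9.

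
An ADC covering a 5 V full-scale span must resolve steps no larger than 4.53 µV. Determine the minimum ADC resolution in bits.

21 bits

Number of steps required ≥ 5 V / 4.53 µV = 1103752.76.
Need 2^N ≥ 1103752.76; 2^20 = 1048576, 2^21 = 2097152.
Minimum N = 21.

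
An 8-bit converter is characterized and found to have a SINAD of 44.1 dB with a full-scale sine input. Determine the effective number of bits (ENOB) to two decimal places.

7.03 bits

ENOB = (SINAD − 1.76) / 6.02 = (44.1 − 1.76)/6.02 = 7.033.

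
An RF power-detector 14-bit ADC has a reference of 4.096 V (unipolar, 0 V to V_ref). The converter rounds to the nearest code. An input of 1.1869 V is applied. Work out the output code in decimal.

code 4748

Full-scale span = 4.096 V; LSB = 4.096/2^14 = 250.00 µV.
(V_in − V_low)/LSB = (1.1869 − 0) / 0.00025 = 4747.600.
So the output code is 4748.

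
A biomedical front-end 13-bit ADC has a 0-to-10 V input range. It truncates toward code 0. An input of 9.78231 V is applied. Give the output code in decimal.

Full-scale span = 10 V; LSB = 10/2^13 = 1.221 mV.
(V_in − V_low)/LSB = (9.78231 − 0) / 0.0012207 = 8013.668.
So the output code is 8013.

code 8013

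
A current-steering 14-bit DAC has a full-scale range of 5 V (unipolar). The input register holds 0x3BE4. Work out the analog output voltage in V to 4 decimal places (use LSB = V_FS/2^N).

4.6790 V

LSB = 5 V / 2^14 = 305.18 µV.
Code 0x3BE4 = 15332 decimal.
V_out = 0 + 15332 × 0.000305176 V = 4.67896 V.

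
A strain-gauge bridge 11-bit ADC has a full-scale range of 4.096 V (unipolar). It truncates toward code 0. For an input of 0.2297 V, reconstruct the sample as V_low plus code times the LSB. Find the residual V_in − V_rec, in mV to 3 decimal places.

LSB = 4.096/2^11 = 2.000 mV.
(V_in − V_low)/LSB = (0.2297 − 0)/0.002 = 114.8500 → code 114 (floor).
Code 114 maps back to 0 + 114×0.002 V = 0.228 V.
Error = 0.2297 − 0.228 = 0.0017 V = 1.700 mV.

1.700 mV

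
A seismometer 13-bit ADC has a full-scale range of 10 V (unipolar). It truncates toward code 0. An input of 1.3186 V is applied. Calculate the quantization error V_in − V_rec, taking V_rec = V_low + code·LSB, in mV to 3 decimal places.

0.241 mV

LSB = 10/2^13 = 1.221 mV.
(1.3186 − 0)/0.0012207 = 1080.1971; ⌊·⌋ gives code 1080.
Reconstructed: 1.3183594 V.
Difference: 0.000240625 V → 0.241 mV.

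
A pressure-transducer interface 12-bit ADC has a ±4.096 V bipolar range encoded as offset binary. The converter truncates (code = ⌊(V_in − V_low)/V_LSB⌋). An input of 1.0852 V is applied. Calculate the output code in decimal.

LSB = 8.192 V / 4096 = 2.000 mV.
(1.0852 − (−4.096)) / 0.002 = 2590.600 LSBs.
⌊·⌋(2590.600) = 2590.

code 2590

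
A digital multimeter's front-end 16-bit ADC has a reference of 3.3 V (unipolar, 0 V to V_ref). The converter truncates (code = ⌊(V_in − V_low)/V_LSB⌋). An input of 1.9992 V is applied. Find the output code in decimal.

With 65536 levels over 3.3 V, one step is 50.35 µV.
(1.9992 − 0) / 5.0354e-05 = 39702.900 LSBs.
⌊·⌋(39702.900) = 39702.

code 39702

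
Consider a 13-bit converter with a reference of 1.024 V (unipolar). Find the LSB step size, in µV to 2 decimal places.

Full-scale span = 1.024 V.
LSB = 1.024 / 2^13 = 1.024 / 8192 = 0.000125 V = 125.00 µV.

125.00 µV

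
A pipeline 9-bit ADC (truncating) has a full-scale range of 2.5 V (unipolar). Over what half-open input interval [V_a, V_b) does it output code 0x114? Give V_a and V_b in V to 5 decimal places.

LSB = 2.5/2^9 = 4.883 mV.
Code 0x114 = 276 decimal.
V_a = V_low + 276·LSB = 1.34766 V; V_b = V_low + 277·LSB = 1.35254 V.

[1.34766 V, 1.35254 V)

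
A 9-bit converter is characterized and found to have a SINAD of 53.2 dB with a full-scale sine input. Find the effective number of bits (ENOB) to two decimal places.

8.54 bits

ENOB = (SINAD − 1.76) / 6.02 = (53.2 − 1.76)/6.02 = 8.545.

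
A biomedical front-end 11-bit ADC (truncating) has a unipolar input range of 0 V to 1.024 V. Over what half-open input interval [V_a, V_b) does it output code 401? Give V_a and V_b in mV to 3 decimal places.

[200.500 mV, 201.000 mV)

LSB = 1.024/2^11 = 0.500 mV.
V_a = V_low + 401·LSB = 0.2005 V; V_b = V_low + 402·LSB = 0.201 V.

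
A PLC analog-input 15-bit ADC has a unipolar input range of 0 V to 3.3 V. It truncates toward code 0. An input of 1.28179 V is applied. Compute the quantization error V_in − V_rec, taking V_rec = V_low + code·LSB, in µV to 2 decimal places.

Step size: 3.3 V ÷ 2^15 = 100.71 µV.
(1.28179 − 0)/0.000100708 = 12727.7863; ⌊·⌋ gives code 12727.
Reconstructed: 1.2817108 V.
V_in − V_rec = 7.91846e-05 V = 79.18 µV.

79.18 µV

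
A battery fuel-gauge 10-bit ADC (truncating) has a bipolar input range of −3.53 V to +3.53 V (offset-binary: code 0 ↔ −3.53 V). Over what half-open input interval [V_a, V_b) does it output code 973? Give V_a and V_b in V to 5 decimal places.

LSB = 7.06/2^10 = 6.895 mV.
V_a = V_low + 973·LSB = 3.17838 V; V_b = V_low + 974·LSB = 3.18527 V.

[3.17838 V, 3.18527 V)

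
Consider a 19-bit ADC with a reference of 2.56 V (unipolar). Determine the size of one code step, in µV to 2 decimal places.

Full-scale span = 2.56 V.
LSB = 2.56 / 2^19 = 2.56 / 524288 = 4.88281e-06 V = 4.88 µV.

4.88 µV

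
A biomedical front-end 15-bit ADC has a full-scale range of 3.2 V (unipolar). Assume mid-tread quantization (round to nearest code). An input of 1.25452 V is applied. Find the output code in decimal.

With 32768 levels over 3.2 V, one step is 97.66 µV.
Input sits at 12846.285 steps above V_low.
round(12846.285) = 12846.

code 12846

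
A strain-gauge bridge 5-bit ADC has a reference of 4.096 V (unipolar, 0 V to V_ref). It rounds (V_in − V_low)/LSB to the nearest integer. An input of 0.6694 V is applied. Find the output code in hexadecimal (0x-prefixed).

code 0x5 (decimal 5)

Full-scale span = 4.096 V; LSB = 4.096/2^5 = 128.000 mV.
(V_in − V_low)/LSB = (0.6694 − 0) / 0.128 = 5.230.
round(5.230) = 5.
In hexadecimal (0x-prefixed): 0x5.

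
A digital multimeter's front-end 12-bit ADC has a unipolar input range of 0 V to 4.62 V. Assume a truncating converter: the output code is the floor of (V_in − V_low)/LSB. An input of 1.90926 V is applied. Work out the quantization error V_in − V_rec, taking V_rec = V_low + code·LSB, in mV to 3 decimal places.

0.803 mV

LSB = 4.62/2^12 = 1.128 mV.
Scaled input = 1692.7119 LSBs, so code = 1692.
Code 1692 maps back to 0 + 1692×0.00112793 V = 1.908457 V.
Error = 1.90926 − 1.908457 = 0.000802969 V = 0.803 mV.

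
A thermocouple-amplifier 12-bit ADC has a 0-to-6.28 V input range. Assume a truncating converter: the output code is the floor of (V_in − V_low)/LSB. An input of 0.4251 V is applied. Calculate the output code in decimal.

With 4096 levels over 6.28 V, one step is 1.533 mV.
(V_in − V_low)/LSB = (0.4251 − 0) / 0.0015332 = 277.263.
So the output code is 277.

code 277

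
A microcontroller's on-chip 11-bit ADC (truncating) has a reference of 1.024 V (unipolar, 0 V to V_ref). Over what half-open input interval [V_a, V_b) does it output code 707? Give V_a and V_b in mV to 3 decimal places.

LSB = 1.024/2^11 = 0.500 mV.
V_a = V_low + 707·LSB = 0.3535 V; V_b = V_low + 708·LSB = 0.354 V.

[353.500 mV, 354.000 mV)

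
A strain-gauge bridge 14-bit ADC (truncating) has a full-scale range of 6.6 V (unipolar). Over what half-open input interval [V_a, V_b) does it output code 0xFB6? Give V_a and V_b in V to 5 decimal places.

LSB = 6.6/2^14 = 402.83 µV.
Code 0xFB6 = 4022 decimal.
V_a = V_low + 4022·LSB = 1.62019 V; V_b = V_low + 4023·LSB = 1.62059 V.

[1.62019 V, 1.62059 V)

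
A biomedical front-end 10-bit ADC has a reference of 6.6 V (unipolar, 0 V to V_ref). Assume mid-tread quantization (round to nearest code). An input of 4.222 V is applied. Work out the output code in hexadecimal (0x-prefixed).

code 0x28F (decimal 655)

Full-scale span = 6.6 V; LSB = 6.6/2^10 = 6.445 mV.
(4.222 − 0) / 0.00644531 = 655.050 LSBs.
So the output code is 655.
In hexadecimal (0x-prefixed): 0x28F.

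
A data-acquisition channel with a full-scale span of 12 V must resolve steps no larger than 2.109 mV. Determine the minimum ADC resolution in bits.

13 bits

Number of steps required ≥ 12 V / 2.109 mV = 5689.90.
Need 2^N ≥ 5689.90; 2^12 = 4096, 2^13 = 8192.
Minimum N = 13.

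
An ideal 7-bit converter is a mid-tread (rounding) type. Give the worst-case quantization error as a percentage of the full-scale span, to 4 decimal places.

Rounding → worst-case error = ½ LSB = V_FS/2^8, so 100/256 = 0.390625 % of full scale.

0.3906 %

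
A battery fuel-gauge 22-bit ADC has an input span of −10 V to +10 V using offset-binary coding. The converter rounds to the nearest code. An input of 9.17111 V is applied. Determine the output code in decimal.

With 4194304 levels over 20 V, one step is 4.77 µV.
(9.17111 − (−10)) / 4.76837e-06 = 4020473.168 LSBs.
Round → code 4020473.

code 4020473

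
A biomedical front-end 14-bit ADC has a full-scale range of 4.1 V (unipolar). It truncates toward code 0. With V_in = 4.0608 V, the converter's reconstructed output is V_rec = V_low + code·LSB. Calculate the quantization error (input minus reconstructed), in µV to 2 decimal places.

88.33 µV

One LSB is 4.1 V / 16384 = 250.24 µV.
Scaled input = 16227.3530 LSBs, so code = 16227.
Reconstructed: 4.0607117 V.
Error = 4.0608 − 4.0607117 = 8.83301e-05 V = 88.33 µV.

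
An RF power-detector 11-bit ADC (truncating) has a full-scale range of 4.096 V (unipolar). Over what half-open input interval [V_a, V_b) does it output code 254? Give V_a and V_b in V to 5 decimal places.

LSB = 4.096/2^11 = 2.000 mV.
V_a = V_low + 254·LSB = 0.508 V; V_b = V_low + 255·LSB = 0.51 V.

[0.50800 V, 0.51000 V)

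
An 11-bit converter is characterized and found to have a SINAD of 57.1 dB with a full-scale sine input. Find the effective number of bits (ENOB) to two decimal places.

ENOB = (SINAD − 1.76) / 6.02 = (57.1 − 1.76)/6.02 = 9.193.

9.19 bits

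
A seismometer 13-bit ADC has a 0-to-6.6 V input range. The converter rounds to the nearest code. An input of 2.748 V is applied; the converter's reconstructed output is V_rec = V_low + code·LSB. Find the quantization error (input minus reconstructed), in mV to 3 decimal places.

-0.120 mV

One LSB is 6.6 V / 8192 = 0.806 mV.
(V_in − V_low)/LSB = (2.748 − 0)/0.000805664 = 3410.8509 → code 3411 (round).
Reconstructed: 2.7481201 V.
Error = 2.748 − 2.7481201 = -0.000120117 V = -0.120 mV.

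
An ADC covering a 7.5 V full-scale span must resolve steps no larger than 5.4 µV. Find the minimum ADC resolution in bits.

Number of steps required ≥ 7.5 V / 5.4 µV = 1388888.89.
Need 2^N ≥ 1388888.89; 2^20 = 1048576, 2^21 = 2097152.
Minimum N = 21.

21 bits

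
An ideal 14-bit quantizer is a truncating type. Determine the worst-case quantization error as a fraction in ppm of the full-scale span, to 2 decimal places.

61.04 ppm

Truncating → worst-case error = 1 LSB = V_FS/2^14, so 1e+06/16384 = 61.0352 ppm of full scale.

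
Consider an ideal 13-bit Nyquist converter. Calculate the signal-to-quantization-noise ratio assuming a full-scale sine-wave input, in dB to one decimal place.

SNR ≈ 6.02·N + 1.76 dB = 6.02·13 + 1.76 = 80.02 dB.

80.0 dB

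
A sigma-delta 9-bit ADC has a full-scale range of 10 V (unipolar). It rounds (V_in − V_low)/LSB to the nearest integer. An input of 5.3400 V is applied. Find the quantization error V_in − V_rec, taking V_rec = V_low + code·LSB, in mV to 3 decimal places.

7.969 mV

One LSB is 10 V / 512 = 19.531 mV.
(V_in − V_low)/LSB = (5.3400 − 0)/0.0195312 = 273.4080 → code 273 (round).
Reconstructed: 5.3320312 V.
V_in − V_rec = 0.00796875 V = 7.969 mV.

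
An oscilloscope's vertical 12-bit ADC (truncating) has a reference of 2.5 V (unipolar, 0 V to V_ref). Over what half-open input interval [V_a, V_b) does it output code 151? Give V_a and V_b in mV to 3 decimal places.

[92.163 mV, 92.773 mV)

LSB = 2.5/2^12 = 0.610 mV.
V_a = V_low + 151·LSB = 0.0921631 V; V_b = V_low + 152·LSB = 0.0927734 V.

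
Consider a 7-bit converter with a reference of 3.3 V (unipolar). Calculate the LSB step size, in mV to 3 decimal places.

Full-scale span = 3.3 V.
LSB = 3.3 / 2^7 = 3.3 / 128 = 0.0257812 V = 25.781 mV.

25.781 mV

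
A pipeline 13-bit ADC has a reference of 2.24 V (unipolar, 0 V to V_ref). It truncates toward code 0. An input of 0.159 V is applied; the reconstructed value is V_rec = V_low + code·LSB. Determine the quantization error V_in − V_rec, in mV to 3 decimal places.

0.133 mV

One LSB is 2.24 V / 8192 = 273.44 µV.
(V_in − V_low)/LSB = (0.159 − 0)/0.000273438 = 581.4857 → code 581 (floor).
Code 581 maps back to 0 + 581×0.000273438 V = 0.15886719 V.
Error = 0.159 − 0.15886719 = 0.000132813 V = 0.133 mV.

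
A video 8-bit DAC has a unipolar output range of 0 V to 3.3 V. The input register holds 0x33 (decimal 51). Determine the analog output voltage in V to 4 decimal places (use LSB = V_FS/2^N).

0.6574 V

LSB = 3.3 V / 2^8 = 12.891 mV.
Code 0x33 = 51 decimal.
V_out = 0 + 51 × 0.0128906 V = 0.657422 V.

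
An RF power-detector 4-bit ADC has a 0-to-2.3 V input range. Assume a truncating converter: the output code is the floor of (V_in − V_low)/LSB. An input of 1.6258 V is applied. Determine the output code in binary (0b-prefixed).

LSB = 2.3 V / 16 = 143.750 mV.
(V_in − V_low)/LSB = (1.6258 − 0) / 0.14375 = 11.310.
So the output code is 11.
In binary (0b-prefixed): 0b1011.

code 0b1011 (decimal 11)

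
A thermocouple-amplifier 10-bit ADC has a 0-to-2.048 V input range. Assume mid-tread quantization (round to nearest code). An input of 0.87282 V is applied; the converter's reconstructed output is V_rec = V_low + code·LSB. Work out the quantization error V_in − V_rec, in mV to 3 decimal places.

0.820 mV

LSB = 2.048/2^10 = 2.000 mV.
(V_in − V_low)/LSB = (0.87282 − 0)/0.002 = 436.4100 → code 436 (round).
Reconstructed: 0.872 V.
Error = 0.87282 − 0.872 = 0.00082 V = 0.820 mV.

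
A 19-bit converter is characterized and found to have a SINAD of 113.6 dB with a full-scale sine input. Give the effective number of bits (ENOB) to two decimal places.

ENOB = (SINAD − 1.76) / 6.02 = (113.6 − 1.76)/6.02 = 18.578.

18.58 bits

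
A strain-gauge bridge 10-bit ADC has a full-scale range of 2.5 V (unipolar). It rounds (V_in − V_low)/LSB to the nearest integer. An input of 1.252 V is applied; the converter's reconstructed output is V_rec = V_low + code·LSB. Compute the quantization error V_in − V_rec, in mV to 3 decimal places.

One LSB is 2.5 V / 1024 = 2.441 mV.
(V_in − V_low)/LSB = (1.252 − 0)/0.00244141 = 512.8192 → code 513 (round).
V_rec = 0 + 513·0.00244141 = 1.2524414 V.
Difference: -0.000441406 V → -0.441 mV.

-0.441 mV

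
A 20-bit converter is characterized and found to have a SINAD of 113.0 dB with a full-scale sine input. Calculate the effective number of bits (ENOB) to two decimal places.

18.48 bits

ENOB = (SINAD − 1.76) / 6.02 = (113.0 − 1.76)/6.02 = 18.478.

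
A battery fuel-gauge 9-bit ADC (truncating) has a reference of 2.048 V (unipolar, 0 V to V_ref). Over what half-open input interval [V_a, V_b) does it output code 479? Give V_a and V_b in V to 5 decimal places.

LSB = 2.048/2^9 = 4.000 mV.
V_a = V_low + 479·LSB = 1.916 V; V_b = V_low + 480·LSB = 1.92 V.

[1.91600 V, 1.92000 V)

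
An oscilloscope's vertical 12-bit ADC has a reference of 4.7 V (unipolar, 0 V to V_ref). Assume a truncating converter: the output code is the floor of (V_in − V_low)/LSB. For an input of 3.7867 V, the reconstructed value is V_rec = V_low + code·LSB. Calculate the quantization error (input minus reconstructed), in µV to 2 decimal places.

One LSB is 4.7 V / 4096 = 1.147 mV.
(V_in − V_low)/LSB = (3.7867 − 0)/0.00114746 = 3300.0688 → code 3300 (floor).
Reconstructed: 3.7866211 V.
Error = 3.7867 − 3.7866211 = 7.89062e-05 V = 78.91 µV.

78.91 µV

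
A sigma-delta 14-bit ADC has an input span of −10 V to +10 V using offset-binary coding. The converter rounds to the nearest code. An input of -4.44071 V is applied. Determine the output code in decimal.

Full-scale span = 20 V; LSB = 20/2^14 = 1.221 mV.
(-4.44071 − (−10)) / 0.0012207 = 4554.170 LSBs.
round(4554.170) = 4554.

code 4554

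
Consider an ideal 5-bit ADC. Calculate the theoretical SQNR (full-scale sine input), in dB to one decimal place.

31.9 dB

SNR ≈ 6.02·N + 1.76 dB = 6.02·5 + 1.76 = 31.86 dB.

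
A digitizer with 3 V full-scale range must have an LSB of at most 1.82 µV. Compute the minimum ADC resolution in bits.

21 bits

Number of steps required ≥ 3 V / 1.82 µV = 1648351.65.
Need 2^N ≥ 1648351.65; 2^20 = 1048576, 2^21 = 2097152.
Minimum N = 21.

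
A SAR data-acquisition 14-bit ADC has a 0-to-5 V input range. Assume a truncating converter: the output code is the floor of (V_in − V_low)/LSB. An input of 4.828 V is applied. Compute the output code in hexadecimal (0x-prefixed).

With 16384 levels over 5 V, one step is 305.18 µV.
(4.828 − 0) / 0.000305176 = 15820.390 LSBs.
⌊·⌋(15820.390) = 15820.
In hexadecimal (0x-prefixed): 0x3DCC.

code 0x3DCC (decimal 15820)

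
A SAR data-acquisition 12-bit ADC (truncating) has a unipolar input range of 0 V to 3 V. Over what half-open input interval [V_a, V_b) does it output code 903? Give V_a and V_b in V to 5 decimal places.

[0.66138 V, 0.66211 V)

LSB = 3/2^12 = 0.732 mV.
V_a = V_low + 903·LSB = 0.661377 V; V_b = V_low + 904·LSB = 0.662109 V.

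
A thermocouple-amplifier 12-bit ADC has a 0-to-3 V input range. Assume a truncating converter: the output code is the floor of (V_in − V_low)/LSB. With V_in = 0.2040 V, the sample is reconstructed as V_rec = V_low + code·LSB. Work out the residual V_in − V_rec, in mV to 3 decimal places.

LSB = 3/2^12 = 0.732 mV.
(0.2040 − 0)/0.000732422 = 278.5280; ⌊·⌋ gives code 278.
Reconstructed: 0.20361328 V.
Error = 0.2040 − 0.20361328 = 0.000386719 V = 0.387 mV.

0.387 mV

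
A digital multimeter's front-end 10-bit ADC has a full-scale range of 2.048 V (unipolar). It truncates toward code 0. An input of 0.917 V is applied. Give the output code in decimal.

Full-scale span = 2.048 V; LSB = 2.048/2^10 = 2.000 mV.
Input sits at 458.500 steps above V_low.
So the output code is 458.

code 458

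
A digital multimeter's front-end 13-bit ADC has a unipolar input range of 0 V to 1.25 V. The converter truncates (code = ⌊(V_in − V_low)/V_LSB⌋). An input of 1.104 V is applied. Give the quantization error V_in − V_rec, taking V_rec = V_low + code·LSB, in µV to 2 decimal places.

26.61 µV

Step size: 1.25 V ÷ 2^13 = 152.59 µV.
(1.104 − 0)/0.000152588 = 7235.1744; ⌊·⌋ gives code 7235.
Code 7235 maps back to 0 + 7235×0.000152588 V = 1.1039734 V.
V_in − V_rec = 2.66113e-05 V = 26.61 µV.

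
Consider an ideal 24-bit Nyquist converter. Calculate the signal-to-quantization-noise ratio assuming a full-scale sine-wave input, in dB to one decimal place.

146.2 dB

SNR ≈ 6.02·N + 1.76 dB = 6.02·24 + 1.76 = 146.24 dB.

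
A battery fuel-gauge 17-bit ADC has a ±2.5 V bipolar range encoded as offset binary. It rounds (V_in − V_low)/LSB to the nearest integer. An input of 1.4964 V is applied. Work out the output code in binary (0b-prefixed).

With 131072 levels over 5 V, one step is 38.15 µV.
Input sits at 104763.228 steps above V_low.
round(104763.228) = 104763.
In binary (0b-prefixed): 0b11001100100111011.

code 0b11001100100111011 (decimal 104763)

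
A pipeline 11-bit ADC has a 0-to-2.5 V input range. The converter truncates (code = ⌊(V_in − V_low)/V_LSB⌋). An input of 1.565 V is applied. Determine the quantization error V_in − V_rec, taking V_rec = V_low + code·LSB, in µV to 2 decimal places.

58.59 µV

LSB = 2.5/2^11 = 1.221 mV.
Scaled input = 1282.0480 LSBs, so code = 1282.
Reconstructed: 1.5649414 V.
Difference: 5.85937e-05 V → 58.59 µV.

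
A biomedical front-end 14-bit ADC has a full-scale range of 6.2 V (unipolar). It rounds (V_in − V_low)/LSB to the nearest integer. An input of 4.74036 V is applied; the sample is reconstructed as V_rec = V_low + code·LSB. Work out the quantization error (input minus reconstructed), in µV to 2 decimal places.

-81.89 µV

Step size: 6.2 V ÷ 2^14 = 378.42 µV.
(V_in − V_low)/LSB = (4.74036 − 0)/0.000378418 = 12526.7836 → code 12527 (round).
Code 12527 maps back to 0 + 12527×0.000378418 V = 4.7404419 V.
V_in − V_rec = -8.18945e-05 V = -81.89 µV.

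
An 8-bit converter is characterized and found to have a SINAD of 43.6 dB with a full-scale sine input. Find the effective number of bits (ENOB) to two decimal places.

ENOB = (SINAD − 1.76) / 6.02 = (43.6 − 1.76)/6.02 = 6.950.

6.95 bits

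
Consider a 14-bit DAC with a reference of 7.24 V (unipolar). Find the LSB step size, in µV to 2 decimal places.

Full-scale span = 7.24 V.
LSB = 7.24 / 2^14 = 7.24 / 16384 = 0.000441895 V = 441.89 µV.

441.89 µV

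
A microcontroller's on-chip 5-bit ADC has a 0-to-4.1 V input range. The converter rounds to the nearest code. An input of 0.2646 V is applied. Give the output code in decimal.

LSB = 4.1 V / 32 = 128.125 mV.
(0.2646 − 0) / 0.128125 = 2.065 LSBs.
So the output code is 2.

code 2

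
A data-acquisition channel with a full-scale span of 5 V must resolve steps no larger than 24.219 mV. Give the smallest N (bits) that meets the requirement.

8 bits

Number of steps required ≥ 5 V / 24.219 mV = 206.45.
Need 2^N ≥ 206.45; 2^7 = 128, 2^8 = 256.
Minimum N = 8.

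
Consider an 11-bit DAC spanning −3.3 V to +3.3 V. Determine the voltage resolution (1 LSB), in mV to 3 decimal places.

Full-scale span = 6.6 V.
LSB = 6.6 / 2^11 = 6.6 / 2048 = 0.00322266 V = 3.223 mV.

3.223 mV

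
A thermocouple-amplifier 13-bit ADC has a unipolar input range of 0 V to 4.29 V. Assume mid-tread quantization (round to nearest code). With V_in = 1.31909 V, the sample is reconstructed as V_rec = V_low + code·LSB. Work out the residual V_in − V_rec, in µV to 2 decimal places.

-64.05 µV

Step size: 4.29 V ÷ 2^13 = 0.524 mV.
Scaled input = 2518.8777 LSBs, so code = 2519.
Code 2519 maps back to 0 + 2519×0.000523682 V = 1.3191541 V.
V_in − V_rec = -6.40527e-05 V = -64.05 µV.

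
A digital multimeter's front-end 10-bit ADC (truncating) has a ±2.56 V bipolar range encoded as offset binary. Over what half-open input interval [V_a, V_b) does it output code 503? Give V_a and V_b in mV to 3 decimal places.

LSB = 5.12/2^10 = 5.000 mV.
V_a = V_low + 503·LSB = -0.045 V; V_b = V_low + 504·LSB = -0.04 V.

[-45.000 mV, -40.000 mV)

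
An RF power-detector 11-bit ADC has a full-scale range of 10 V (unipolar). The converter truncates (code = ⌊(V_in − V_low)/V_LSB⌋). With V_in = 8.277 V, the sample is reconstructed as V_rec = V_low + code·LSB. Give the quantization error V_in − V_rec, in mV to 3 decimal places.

Step size: 10 V ÷ 2^11 = 4.883 mV.
(8.277 − 0)/0.00488281 = 1695.1296; ⌊·⌋ gives code 1695.
Reconstructed: 8.2763672 V.
Difference: 0.000632813 V → 0.633 mV.

0.633 mV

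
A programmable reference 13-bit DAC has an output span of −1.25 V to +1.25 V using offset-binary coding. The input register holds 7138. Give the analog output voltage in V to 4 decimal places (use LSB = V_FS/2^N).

LSB = 2.5 V / 2^13 = 305.18 µV.
V_out = (−1.25) + 7138 × 0.000305176 V = 0.928345 V.

0.9283 V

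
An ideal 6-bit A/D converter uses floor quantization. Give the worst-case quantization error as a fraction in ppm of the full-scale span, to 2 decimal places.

15625.00 ppm

Truncating → worst-case error = 1 LSB = V_FS/2^6, so 1e+06/64 = 15625 ppm of full scale.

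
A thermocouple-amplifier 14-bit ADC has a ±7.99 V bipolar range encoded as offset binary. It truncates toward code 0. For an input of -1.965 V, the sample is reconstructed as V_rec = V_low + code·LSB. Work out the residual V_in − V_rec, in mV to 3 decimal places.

Step size: 15.98 V ÷ 2^14 = 0.975 mV.
(-1.965 − (−7.99))/0.000975342 = 6177.3217; ⌊·⌋ gives code 6177.
Reconstructed: -1.9653137 V.
Error = -1.965 − (−1.9653137) = 0.000313721 V = 0.314 mV.

0.314 mV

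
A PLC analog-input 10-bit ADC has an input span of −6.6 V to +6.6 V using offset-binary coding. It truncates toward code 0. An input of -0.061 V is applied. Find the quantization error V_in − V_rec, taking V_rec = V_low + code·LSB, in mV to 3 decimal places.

3.453 mV

One LSB is 13.2 V / 1024 = 12.891 mV.
(-0.061 − (−6.6))/0.0128906 = 507.2679; ⌊·⌋ gives code 507.
Reconstructed: -0.064453125 V.
Error = -0.061 − (−0.064453125) = 0.00345313 V = 3.453 mV.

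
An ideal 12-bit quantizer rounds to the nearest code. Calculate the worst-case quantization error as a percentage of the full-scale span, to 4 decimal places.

0.0122 %

Rounding → worst-case error = ½ LSB = V_FS/2^13, so 100/8192 = 0.012207 % of full scale.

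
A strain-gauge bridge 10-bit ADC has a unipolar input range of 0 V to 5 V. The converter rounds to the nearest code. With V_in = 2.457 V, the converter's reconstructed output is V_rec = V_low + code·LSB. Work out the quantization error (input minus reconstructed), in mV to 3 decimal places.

0.945 mV

One LSB is 5 V / 1024 = 4.883 mV.
(V_in − V_low)/LSB = (2.457 − 0)/0.00488281 = 503.1936 → code 503 (round).
Code 503 maps back to 0 + 503×0.00488281 V = 2.4560547 V.
Error = 2.457 − 2.4560547 = 0.000945312 V = 0.945 mV.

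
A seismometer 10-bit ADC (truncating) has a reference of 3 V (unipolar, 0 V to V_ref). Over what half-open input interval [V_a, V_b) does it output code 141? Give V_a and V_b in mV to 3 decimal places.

[413.086 mV, 416.016 mV)

LSB = 3/2^10 = 2.930 mV.
V_a = V_low + 141·LSB = 0.413086 V; V_b = V_low + 142·LSB = 0.416016 V.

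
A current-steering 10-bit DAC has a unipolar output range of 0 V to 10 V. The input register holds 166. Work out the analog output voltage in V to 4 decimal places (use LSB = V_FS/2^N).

1.6211 V

LSB = 10 V / 2^10 = 9.766 mV.
V_out = 0 + 166 × 0.00976562 V = 1.62109 V.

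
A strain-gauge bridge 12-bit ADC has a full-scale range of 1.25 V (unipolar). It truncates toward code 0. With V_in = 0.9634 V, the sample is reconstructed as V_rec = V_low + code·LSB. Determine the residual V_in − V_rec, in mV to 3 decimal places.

One LSB is 1.25 V / 4096 = 305.18 µV.
(0.9634 − 0)/0.000305176 = 3156.8691; ⌊·⌋ gives code 3156.
V_rec = 0 + 3156·0.000305176 = 0.96313477 V.
V_in − V_rec = 0.000265234 V = 0.265 mV.

0.265 mV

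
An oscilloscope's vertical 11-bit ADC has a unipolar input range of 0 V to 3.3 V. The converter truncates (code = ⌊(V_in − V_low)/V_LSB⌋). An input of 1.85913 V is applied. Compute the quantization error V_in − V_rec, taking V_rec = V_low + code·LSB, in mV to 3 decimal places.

LSB = 3.3/2^11 = 1.611 mV.
(1.85913 − 0)/0.00161133 = 1153.7873; ⌊·⌋ gives code 1153.
Code 1153 maps back to 0 + 1153×0.00161133 V = 1.8578613 V.
Difference: 0.00126867 V → 1.269 mV.

1.269 mV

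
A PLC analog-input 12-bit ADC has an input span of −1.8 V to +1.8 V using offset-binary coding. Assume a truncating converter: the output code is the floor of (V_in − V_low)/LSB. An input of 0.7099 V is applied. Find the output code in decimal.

Full-scale span = 3.6 V; LSB = 3.6/2^12 = 0.879 mV.
Input sits at 2855.708 steps above V_low.
⌊·⌋(2855.708) = 2855.

code 2855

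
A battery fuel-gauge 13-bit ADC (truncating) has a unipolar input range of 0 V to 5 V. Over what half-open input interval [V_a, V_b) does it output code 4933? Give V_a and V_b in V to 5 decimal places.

LSB = 5/2^13 = 0.610 mV.
V_a = V_low + 4933·LSB = 3.01086 V; V_b = V_low + 4934·LSB = 3.01147 V.

[3.01086 V, 3.01147 V)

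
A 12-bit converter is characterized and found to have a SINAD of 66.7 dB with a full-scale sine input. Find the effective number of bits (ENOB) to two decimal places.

ENOB = (SINAD − 1.76) / 6.02 = (66.7 − 1.76)/6.02 = 10.787.

10.79 bits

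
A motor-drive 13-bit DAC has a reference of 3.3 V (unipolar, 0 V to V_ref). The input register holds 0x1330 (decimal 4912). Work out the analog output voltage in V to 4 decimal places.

1.9787 V

LSB = 3.3 V / 2^13 = 402.83 µV.
Code 0x1330 = 4912 decimal.
V_out = 0 + 4912 × 0.000402832 V = 1.97871 V.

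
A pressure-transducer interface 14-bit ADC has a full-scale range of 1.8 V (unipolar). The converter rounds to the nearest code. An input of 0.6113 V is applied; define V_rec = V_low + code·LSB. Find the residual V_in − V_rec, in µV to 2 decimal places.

Step size: 1.8 V ÷ 2^14 = 109.86 µV.
(0.6113 − 0)/0.000109863 = 5564.1884; round gives code 5564.
V_rec = 0 + 5564·0.000109863 = 0.6112793 V.
V_in − V_rec = 2.07031e-05 V = 20.70 µV.

20.70 µV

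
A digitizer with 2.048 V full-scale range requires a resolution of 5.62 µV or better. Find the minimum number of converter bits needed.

19 bits

Number of steps required ≥ 2.048 V / 5.62 µV = 364412.81.
Need 2^N ≥ 364412.81; 2^18 = 262144, 2^19 = 524288.
Minimum N = 19.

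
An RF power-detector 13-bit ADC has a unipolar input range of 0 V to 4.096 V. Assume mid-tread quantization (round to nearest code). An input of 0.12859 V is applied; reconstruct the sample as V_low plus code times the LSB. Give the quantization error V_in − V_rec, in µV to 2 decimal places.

90.00 µV

LSB = 4.096/2^13 = 0.500 mV.
(0.12859 − 0)/0.0005 = 257.1800; round gives code 257.
Reconstructed: 0.1285 V.
Difference: 9e-05 V → 90.00 µV.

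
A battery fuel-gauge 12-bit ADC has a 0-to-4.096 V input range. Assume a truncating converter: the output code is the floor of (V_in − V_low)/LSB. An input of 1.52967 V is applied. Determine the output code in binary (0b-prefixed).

Full-scale span = 4.096 V; LSB = 4.096/2^12 = 1.000 mV.
(V_in − V_low)/LSB = (1.52967 − 0) / 0.001 = 1529.670.
⌊·⌋(1529.670) = 1529.
In binary (0b-prefixed): 0b10111111001.

code 0b10111111001 (decimal 1529)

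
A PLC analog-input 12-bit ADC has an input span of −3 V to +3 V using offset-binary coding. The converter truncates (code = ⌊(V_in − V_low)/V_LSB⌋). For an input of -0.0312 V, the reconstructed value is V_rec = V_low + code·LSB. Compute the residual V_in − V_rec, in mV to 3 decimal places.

LSB = 6/2^12 = 1.465 mV.
Scaled input = 2026.7008 LSBs, so code = 2026.
Code 2026 maps back to (−3) + 2026×0.00146484 V = -0.032226562 V.
Difference: 0.00102656 V → 1.027 mV.

1.027 mV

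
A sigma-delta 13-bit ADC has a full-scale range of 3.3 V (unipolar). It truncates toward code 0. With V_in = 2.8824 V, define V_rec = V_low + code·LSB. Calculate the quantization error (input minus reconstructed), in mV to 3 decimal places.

0.137 mV

LSB = 3.3/2^13 = 402.83 µV.
(V_in − V_low)/LSB = (2.8824 − 0)/0.000402832 = 7155.3396 → code 7155 (floor).
V_rec = 0 + 7155·0.000402832 = 2.8822632 V.
Error = 2.8824 − 2.8822632 = 0.000136816 V = 0.137 mV.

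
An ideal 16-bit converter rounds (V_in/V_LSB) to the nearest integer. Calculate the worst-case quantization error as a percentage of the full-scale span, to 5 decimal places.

Rounding → worst-case error = ½ LSB = V_FS/2^17, so 100/131072 = 0.000762939 % of full scale.

0.00076 %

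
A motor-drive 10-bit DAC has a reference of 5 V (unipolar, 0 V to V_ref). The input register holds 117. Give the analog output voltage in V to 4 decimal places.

LSB = 5 V / 2^10 = 4.883 mV.
V_out = 0 + 117 × 0.00488281 V = 0.571289 V.

0.5713 V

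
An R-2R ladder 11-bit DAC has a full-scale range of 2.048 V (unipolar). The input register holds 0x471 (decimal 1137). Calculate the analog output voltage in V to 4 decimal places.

1.1370 V

LSB = 2.048 V / 2^11 = 1.000 mV.
Code 0x471 = 1137 decimal.
V_out = 0 + 1137 × 0.001 V = 1.137 V.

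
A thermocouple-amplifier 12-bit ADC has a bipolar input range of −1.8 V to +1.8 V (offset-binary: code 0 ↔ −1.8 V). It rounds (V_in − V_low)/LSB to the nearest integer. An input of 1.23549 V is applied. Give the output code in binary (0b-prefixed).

Full-scale span = 3.6 V; LSB = 3.6/2^12 = 0.879 mV.
Input sits at 3453.713 steps above V_low.
round(3453.713) = 3454.
In binary (0b-prefixed): 0b110101111110.

code 0b110101111110 (decimal 3454)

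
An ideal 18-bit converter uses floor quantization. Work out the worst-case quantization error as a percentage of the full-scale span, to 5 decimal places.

0.00038 %

Truncating → worst-case error = 1 LSB = V_FS/2^18, so 100/262144 = 0.00038147 % of full scale.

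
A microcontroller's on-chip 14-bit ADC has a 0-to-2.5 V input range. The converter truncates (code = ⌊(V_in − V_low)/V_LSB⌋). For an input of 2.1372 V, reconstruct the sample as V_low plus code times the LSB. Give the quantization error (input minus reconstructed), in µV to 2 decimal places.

Step size: 2.5 V ÷ 2^14 = 152.59 µV.
(V_in − V_low)/LSB = (2.1372 − 0)/0.000152588 = 14006.3539 → code 14006 (floor).
V_rec = 0 + 14006·0.000152588 = 2.137146 V.
Difference: 5.40039e-05 V → 54.00 µV.

54.00 µV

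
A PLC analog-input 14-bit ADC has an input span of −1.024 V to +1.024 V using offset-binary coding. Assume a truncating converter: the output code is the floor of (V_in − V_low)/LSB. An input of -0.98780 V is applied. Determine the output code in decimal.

Full-scale span = 2.048 V; LSB = 2.048/2^14 = 125.00 µV.
(-0.98780 − (−1.024)) / 0.000125 = 289.600 LSBs.
So the output code is 289.

code 289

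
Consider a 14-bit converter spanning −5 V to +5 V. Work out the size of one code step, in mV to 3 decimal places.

Full-scale span = 10 V.
LSB = 10 / 2^14 = 10 / 16384 = 0.000610352 V = 0.610 mV.

0.610 mV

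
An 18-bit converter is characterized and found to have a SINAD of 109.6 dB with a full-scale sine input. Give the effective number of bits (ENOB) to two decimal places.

ENOB = (SINAD − 1.76) / 6.02 = (109.6 − 1.76)/6.02 = 17.914.

17.91 bits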